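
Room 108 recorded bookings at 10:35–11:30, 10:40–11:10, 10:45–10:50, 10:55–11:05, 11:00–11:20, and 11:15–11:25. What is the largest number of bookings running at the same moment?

4

Walk the sorted start/end points keeping a running depth.
The depth first hits 4 at 11:00.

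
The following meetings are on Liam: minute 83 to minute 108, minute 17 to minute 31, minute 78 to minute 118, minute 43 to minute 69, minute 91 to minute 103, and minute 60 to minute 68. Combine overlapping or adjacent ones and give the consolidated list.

Sort by start: minute 17 to minute 31, minute 43 to minute 69, minute 60 to minute 68, minute 78 to minute 118, minute 83 to minute 108, minute 91 to minute 103.
minute 43 to minute 69 is disjoint → start new block.
minute 60 to minute 68 overlaps/touches minute 43 to minute 69 → extend to minute 43 to minute 69.
minute 78 to minute 118 is disjoint → start new block.
minute 83 to minute 108 overlaps/touches minute 78 to minute 118 → extend to minute 78 to minute 118.
minute 91 to minute 103 overlaps/touches minute 78 to minute 118 → extend to minute 78 to minute 118.

minute 17 to minute 31, minute 43 to minute 69, minute 78 to minute 118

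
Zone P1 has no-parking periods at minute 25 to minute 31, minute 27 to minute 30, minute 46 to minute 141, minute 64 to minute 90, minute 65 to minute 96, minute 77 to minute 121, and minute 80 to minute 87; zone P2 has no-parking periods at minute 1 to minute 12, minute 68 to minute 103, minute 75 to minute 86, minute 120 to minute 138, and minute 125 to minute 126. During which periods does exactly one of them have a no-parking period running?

minute 1 to minute 12, minute 25 to minute 31, minute 46 to minute 68, minute 103 to minute 120, minute 138 to minute 141

Merge the first list: minute 25 to minute 31, minute 46 to minute 141.
Merge the second list: minute 1 to minute 12, minute 68 to minute 103, minute 120 to minute 138.
A \ B = minute 25 to minute 31, minute 46 to minute 68, minute 103 to minute 120, minute 138 to minute 141.
B \ A = minute 1 to minute 12.
Union of the two gives the symmetric difference.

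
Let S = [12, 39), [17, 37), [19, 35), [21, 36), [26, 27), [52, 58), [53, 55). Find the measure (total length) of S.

33

Merged: [12, 39), [52, 58).
Lengths: 27 + 6 = 33.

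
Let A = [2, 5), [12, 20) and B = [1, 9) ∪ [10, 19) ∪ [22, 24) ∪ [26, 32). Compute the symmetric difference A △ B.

[1, 2) ∪ [5, 9) ∪ [10, 12) ∪ [19, 20) ∪ [22, 24) ∪ [26, 32)

Only in the first: [19, 20).
Only in the second: [1, 2), [5, 9), [10, 12), [22, 24), [26, 32).
Together these are the periods covered by exactly one.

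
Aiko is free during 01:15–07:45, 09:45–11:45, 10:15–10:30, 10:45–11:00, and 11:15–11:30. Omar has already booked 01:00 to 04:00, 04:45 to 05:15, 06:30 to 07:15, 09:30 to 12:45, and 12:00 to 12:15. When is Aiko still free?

04:00–04:45, 05:15–06:30, 07:15–07:45

Merge the first list: 01:15–07:45, 09:45–11:45.
Merge the second list: 01:00–04:00, 04:45–05:15, 06:30–07:15, 09:30–12:45.
01:15–07:45 \ B = 04:00–04:45, 05:15–06:30, 07:15–07:45.
09:45–11:45: entirely removed.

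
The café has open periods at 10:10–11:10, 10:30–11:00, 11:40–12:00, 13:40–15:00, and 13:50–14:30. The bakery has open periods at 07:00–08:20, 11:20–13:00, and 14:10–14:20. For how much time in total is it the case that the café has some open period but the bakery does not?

2 h 10 min

Merge the first list: 10:10–11:10, 11:40–12:00, 13:40–15:00.
A \ B = 10:10–11:10, 13:40–14:10, 14:20–15:00.
Total: 1 h + 30 min + 40 min = 2 h 10 min.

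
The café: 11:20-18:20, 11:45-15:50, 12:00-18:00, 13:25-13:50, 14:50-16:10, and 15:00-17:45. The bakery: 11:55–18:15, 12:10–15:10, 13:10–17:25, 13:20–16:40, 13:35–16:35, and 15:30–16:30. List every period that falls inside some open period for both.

First set merges to 11:20-18:20.
Second set merges to 11:55-18:15.
11:20-18:20 overlaps B on 11:55-18:15.

11:55-18:15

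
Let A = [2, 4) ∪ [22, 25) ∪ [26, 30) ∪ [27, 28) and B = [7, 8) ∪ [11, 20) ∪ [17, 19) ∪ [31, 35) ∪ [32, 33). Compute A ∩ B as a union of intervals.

First set merges to [2, 4), [22, 25), [26, 30).
Second set merges to [7, 8), [11, 20), [31, 35).
[2, 4): no overlap with the second set.
[22, 25): no overlap with the second set.
[26, 30): no overlap with the second set.
No overlap.

none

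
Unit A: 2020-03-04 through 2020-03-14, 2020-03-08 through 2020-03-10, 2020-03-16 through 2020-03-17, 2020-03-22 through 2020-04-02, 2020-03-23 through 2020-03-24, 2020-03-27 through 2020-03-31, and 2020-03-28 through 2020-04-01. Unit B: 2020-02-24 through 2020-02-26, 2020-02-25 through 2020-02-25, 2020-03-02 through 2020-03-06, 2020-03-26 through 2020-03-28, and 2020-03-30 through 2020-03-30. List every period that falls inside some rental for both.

2020-03-04 through 2020-03-06, 2020-03-26 through 2020-03-28, 2020-03-30 through 2020-03-30

First set merges to 2020-03-04 through 2020-03-14, 2020-03-16 through 2020-03-17, 2020-03-22 through 2020-04-02.
Second set merges to 2020-02-24 through 2020-02-26, 2020-03-02 through 2020-03-06, 2020-03-26 through 2020-03-28, 2020-03-30 through 2020-03-30.
2020-03-04 through 2020-03-14 ∩ B → 2020-03-04 through 2020-03-06.
2020-03-16 through 2020-03-17 meets no B interval.
2020-03-22 through 2020-04-02 ∩ B → 2020-03-26 through 2020-03-28, 2020-03-30 through 2020-03-30.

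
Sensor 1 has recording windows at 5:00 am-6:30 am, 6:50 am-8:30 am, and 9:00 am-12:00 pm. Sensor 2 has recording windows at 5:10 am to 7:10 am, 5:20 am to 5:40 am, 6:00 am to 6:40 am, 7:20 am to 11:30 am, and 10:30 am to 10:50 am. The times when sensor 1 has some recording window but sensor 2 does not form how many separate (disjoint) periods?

Second set merges to 5:10 am-7:10 am, 7:20 am-11:30 am.
A \ B = 5:00 am-5:10 am, 7:10 am-7:20 am, 11:30 am-12:00 pm.
That is 3 disjoint pieces.

3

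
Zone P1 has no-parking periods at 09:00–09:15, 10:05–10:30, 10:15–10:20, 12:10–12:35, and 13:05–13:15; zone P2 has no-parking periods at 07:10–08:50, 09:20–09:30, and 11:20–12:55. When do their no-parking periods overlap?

12:10-12:35

Merge the first list: 09:00-09:15, 10:05-10:30, 12:10-12:35, 13:05-13:15.
09:00-09:15: no overlap with the second set.
10:05-10:30: no overlap with the second set.
12:10-12:35 meets the second set on 12:10-12:35.
13:05-13:15: no overlap with the second set.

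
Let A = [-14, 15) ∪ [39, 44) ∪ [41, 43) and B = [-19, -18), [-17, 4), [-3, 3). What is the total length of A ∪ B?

38

Merge the first list: [-14, 15), [39, 44).
Merge the second list: [-19, -18), [-17, 4).
A ∪ B = [-19, -18), [-17, 15), [39, 44).
Total: 1 + 32 + 5 = 38.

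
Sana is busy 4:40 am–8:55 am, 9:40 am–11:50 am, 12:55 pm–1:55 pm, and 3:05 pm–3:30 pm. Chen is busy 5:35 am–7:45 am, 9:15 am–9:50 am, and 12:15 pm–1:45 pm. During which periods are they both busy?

5:35 am–7:45 am, 9:40 am–9:50 am, 12:55 pm–1:45 pm

4:40 am–8:55 am meets the second set on 5:35 am–7:45 am.
9:40 am–11:50 am meets the second set on 9:40 am–9:50 am.
12:55 pm–1:55 pm meets the second set on 12:55 pm–1:45 pm.
3:05 pm–3:30 pm: no overlap with the second set.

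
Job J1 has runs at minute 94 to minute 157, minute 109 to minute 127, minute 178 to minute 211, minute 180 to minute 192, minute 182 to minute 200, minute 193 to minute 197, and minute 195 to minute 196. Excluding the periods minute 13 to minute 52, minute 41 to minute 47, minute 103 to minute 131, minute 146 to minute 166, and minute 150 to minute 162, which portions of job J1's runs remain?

Merge the first list: minute 94 to minute 157, minute 178 to minute 211.
Merge the second list: minute 13 to minute 52, minute 103 to minute 131, minute 146 to minute 166.
minute 94 to minute 157 with B removed leaves minute 94 to minute 103, minute 131 to minute 146.
minute 178 to minute 211 is untouched.

minute 94 to minute 103, minute 131 to minute 146, minute 178 to minute 211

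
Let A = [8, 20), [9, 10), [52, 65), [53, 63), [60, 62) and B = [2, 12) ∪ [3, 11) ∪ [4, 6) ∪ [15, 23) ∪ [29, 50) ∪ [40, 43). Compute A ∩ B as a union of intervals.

[8, 12) ∪ [15, 20)

First set merges to [8, 20), [52, 65).
Second set merges to [2, 12), [15, 23), [29, 50).
[8, 20) meets the second set on [8, 12), [15, 20).
[52, 65): no overlap with the second set.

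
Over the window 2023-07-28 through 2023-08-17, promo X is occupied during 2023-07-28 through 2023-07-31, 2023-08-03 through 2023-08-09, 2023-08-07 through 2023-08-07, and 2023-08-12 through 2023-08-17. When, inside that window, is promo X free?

Covered (merged): 2023-07-28 through 2023-07-31, 2023-08-03 through 2023-08-09, 2023-08-12 through 2023-08-17.
Uncovered inside 2023-07-28 through 2023-08-17: 2023-08-01 through 2023-08-02, 2023-08-10 through 2023-08-11.

2023-08-01 through 2023-08-02, 2023-08-10 through 2023-08-11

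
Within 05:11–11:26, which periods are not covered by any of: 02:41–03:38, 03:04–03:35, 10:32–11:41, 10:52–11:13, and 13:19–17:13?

05:11–10:32

Covered (merged): 02:41–03:38, 10:32–11:41, 13:19–17:13.
Gaps within 05:11–11:26: 05:11–10:32.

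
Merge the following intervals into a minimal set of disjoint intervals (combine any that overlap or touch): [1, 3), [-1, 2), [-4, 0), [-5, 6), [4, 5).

Sort by start: [-5, 6), [-4, 0), [-1, 2), [1, 3), [4, 5).
[-4, 0) overlaps/touches [-5, 6) → extend to [-5, 6).
[-1, 2) overlaps/touches [-5, 6) → extend to [-5, 6).
[1, 3) overlaps/touches [-5, 6) → extend to [-5, 6).
[4, 5) overlaps/touches [-5, 6) → extend to [-5, 6).

[-5, 6)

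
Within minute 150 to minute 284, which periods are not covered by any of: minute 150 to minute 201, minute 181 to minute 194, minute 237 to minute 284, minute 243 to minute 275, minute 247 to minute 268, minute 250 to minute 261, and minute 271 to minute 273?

After merging, the occupied span is minute 150 to minute 201, minute 237 to minute 284.
Gaps within minute 150 to minute 284: minute 201 to minute 237.

minute 201 to minute 237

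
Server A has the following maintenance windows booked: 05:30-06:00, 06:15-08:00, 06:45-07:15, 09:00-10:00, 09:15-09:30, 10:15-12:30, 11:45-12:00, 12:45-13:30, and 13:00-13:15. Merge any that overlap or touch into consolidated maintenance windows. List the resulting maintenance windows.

05:30-06:00, 06:15-08:00, 09:00-10:00, 10:15-12:30, 12:45-13:30

06:15-08:00 is disjoint → start new block.
06:45-07:15 overlaps/touches 06:15-08:00 → extend to 06:15-08:00.
09:00-10:00 is disjoint → start new block.
09:15-09:30 overlaps/touches 09:00-10:00 → extend to 09:00-10:00.
10:15-12:30 is disjoint → start new block.
11:45-12:00 overlaps/touches 10:15-12:30 → extend to 10:15-12:30.
12:45-13:30 is disjoint → start new block.
13:00-13:15 overlaps/touches 12:45-13:30 → extend to 12:45-13:30.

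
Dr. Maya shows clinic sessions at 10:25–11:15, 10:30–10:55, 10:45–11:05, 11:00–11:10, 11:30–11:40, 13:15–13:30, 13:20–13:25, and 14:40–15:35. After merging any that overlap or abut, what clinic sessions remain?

10:25–11:15, 11:30–11:40, 13:15–13:30, 14:40–15:35

10:30–10:55 overlaps/touches 10:25–11:15 → extend to 10:25–11:15.
10:45–11:05 overlaps/touches 10:25–11:15 → extend to 10:25–11:15.
11:00–11:10 overlaps/touches 10:25–11:15 → extend to 10:25–11:15.
11:30–11:40 is disjoint → start new block.
13:15–13:30 is disjoint → start new block.
13:20–13:25 overlaps/touches 13:15–13:30 → extend to 13:15–13:30.
14:40–15:35 is disjoint → start new block.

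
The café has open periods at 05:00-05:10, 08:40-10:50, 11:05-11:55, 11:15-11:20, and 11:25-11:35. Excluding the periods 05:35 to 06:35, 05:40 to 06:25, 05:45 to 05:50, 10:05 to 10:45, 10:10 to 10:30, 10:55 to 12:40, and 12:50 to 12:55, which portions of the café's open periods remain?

Merge the first list: 05:00–05:10, 08:40–10:50, 11:05–11:55.
Merge the second list: 05:35–06:35, 10:05–10:45, 10:55–12:40, 12:50–12:55.
05:00–05:10: no B overlap → unchanged.
08:40–10:50 minus B → 08:40–10:05, 10:45–10:50.
11:05–11:55: fully covered by B → removed.

05:00–05:10, 08:40–10:05, 10:45–10:50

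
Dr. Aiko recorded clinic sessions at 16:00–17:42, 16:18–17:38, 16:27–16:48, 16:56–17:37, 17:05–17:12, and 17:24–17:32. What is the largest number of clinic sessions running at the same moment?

Walk the sorted start/end points keeping a running depth.
The depth first hits 4 at 17:05.

4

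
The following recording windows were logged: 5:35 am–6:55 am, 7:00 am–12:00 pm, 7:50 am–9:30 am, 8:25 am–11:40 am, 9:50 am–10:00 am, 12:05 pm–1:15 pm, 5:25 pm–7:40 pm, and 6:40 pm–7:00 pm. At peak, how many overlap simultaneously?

3

At 8:25 am, 3 of the intervals are simultaneously active.
No point has more.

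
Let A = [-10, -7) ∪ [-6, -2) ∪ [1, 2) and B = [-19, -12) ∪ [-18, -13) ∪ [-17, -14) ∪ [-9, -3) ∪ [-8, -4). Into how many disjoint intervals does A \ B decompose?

Merge the second list: [-19, -12), [-9, -3).
A \ B = [-10, -9), [-3, -2), [1, 2).
That is 3 disjoint pieces.

3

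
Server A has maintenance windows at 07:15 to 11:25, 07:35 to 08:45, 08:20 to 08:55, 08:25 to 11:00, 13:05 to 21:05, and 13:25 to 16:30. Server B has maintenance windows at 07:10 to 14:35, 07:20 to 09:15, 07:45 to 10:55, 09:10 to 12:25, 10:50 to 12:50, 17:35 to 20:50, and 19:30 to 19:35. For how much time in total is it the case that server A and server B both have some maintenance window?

Merge the first list: 07:15-11:25, 13:05-21:05.
Merge the second list: 07:10-14:35, 17:35-20:50.
A ∩ B = 07:15-11:25, 13:05-14:35, 17:35-20:50.
Total: 4 h 10 min + 1 h 30 min + 3 h 15 min = 8 h 55 min.

8 h 55 min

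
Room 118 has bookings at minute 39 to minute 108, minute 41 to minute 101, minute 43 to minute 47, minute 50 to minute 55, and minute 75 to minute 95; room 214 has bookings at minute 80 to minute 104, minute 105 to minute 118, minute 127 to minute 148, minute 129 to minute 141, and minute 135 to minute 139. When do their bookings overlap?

minute 80 to minute 104, minute 105 to minute 108

Merge the first list: minute 39 to minute 108.
Merge the second list: minute 80 to minute 104, minute 105 to minute 118, minute 127 to minute 148.
minute 39 to minute 108 overlaps B on minute 80 to minute 104, minute 105 to minute 108.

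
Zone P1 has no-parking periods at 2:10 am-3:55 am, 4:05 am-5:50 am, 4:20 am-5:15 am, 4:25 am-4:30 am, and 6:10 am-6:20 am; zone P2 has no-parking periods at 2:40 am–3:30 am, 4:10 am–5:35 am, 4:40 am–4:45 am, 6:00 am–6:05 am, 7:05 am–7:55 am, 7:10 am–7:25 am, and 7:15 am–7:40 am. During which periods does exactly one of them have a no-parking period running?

2:10 am-2:40 am, 3:30 am-3:55 am, 4:05 am-4:10 am, 5:35 am-5:50 am, 6:00 am-6:05 am, 6:10 am-6:20 am, 7:05 am-7:55 am

First set merges to 2:10 am-3:55 am, 4:05 am-5:50 am, 6:10 am-6:20 am.
Second set merges to 2:40 am-3:30 am, 4:10 am-5:35 am, 6:00 am-6:05 am, 7:05 am-7:55 am.
A but not B: 2:10 am-2:40 am, 3:30 am-3:55 am, 4:05 am-4:10 am, 5:35 am-5:50 am, 6:10 am-6:20 am.
B but not A: 6:00 am-6:05 am, 7:05 am-7:55 am.
Combining gives A △ B.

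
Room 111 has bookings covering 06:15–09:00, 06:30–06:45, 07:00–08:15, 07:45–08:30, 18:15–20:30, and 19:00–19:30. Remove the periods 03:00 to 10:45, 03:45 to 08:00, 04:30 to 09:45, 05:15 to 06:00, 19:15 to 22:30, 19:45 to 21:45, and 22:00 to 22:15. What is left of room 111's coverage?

18:15–19:15

Merge the first list: 06:15–09:00, 18:15–20:30.
Merge the second list: 03:00–10:45, 19:15–22:30.
06:15–09:00 lies entirely inside B → drops out.
18:15–20:30 with B removed leaves 18:15–19:15.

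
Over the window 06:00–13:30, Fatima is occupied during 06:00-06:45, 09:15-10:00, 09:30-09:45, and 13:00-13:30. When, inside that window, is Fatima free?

Covered (merged): 06:00-06:45, 09:15-10:00, 13:00-13:30.
Uncovered inside 06:00-13:30: 06:45-09:15, 10:00-13:00.

06:45-09:15, 10:00-13:00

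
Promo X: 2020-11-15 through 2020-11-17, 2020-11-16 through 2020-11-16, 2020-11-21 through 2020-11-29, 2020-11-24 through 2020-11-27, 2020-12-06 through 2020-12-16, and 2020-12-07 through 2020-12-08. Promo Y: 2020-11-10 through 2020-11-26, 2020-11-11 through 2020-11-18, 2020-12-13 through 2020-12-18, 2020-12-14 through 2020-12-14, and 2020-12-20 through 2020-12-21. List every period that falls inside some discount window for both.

First set merges to 2020-11-15 through 2020-11-17, 2020-11-21 through 2020-11-29, 2020-12-06 through 2020-12-16.
Second set merges to 2020-11-10 through 2020-11-26, 2020-12-13 through 2020-12-18, 2020-12-20 through 2020-12-21.
2020-11-15 through 2020-11-17 overlaps B on 2020-11-15 through 2020-11-17.
2020-11-21 through 2020-11-29 overlaps B on 2020-11-21 through 2020-11-26.
2020-12-06 through 2020-12-16 overlaps B on 2020-12-13 through 2020-12-16.

2020-11-15 through 2020-11-17, 2020-11-21 through 2020-11-26, 2020-12-13 through 2020-12-16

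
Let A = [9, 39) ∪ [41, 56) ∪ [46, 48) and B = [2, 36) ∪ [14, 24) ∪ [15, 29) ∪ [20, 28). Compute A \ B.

[36, 39) ∪ [41, 56)

A, merged: [9, 39), [41, 56).
B, merged: [2, 36).
[9, 39) \ B = [36, 39).
[41, 56): nothing removed.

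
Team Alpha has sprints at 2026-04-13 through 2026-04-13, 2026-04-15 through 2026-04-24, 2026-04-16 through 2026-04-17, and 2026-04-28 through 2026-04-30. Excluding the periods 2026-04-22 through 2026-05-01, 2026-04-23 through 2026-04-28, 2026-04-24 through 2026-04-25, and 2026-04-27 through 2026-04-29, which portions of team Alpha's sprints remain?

2026-04-13 through 2026-04-13, 2026-04-15 through 2026-04-21

First set merges to 2026-04-13 through 2026-04-13, 2026-04-15 through 2026-04-24, 2026-04-28 through 2026-04-30.
Second set merges to 2026-04-22 through 2026-05-01.
2026-04-13 through 2026-04-13 is untouched.
2026-04-15 through 2026-04-24 with B removed leaves 2026-04-15 through 2026-04-21.
2026-04-28 through 2026-04-30 lies entirely inside B → drops out.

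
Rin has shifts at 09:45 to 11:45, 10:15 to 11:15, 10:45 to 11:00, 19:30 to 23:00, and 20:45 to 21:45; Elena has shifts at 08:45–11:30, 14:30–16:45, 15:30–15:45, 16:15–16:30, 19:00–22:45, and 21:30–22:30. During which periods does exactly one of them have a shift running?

08:45–09:45, 11:30–11:45, 14:30–16:45, 19:00–19:30, 22:45–23:00

Merge the first list: 09:45–11:45, 19:30–23:00.
Merge the second list: 08:45–11:30, 14:30–16:45, 19:00–22:45.
Only in the first: 11:30–11:45, 22:45–23:00.
Only in the second: 08:45–09:45, 14:30–16:45, 19:00–19:30.
Together these are the periods covered by exactly one.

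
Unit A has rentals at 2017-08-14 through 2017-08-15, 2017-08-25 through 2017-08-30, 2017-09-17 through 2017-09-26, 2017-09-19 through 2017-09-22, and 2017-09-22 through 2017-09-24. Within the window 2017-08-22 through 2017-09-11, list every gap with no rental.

Covered (merged): 2017-08-14 through 2017-08-15, 2017-08-25 through 2017-08-30, 2017-09-17 through 2017-09-26.
Complement within 2017-08-22 through 2017-09-11: 2017-08-22 through 2017-08-24, 2017-08-31 through 2017-09-11.

2017-08-22 through 2017-08-24, 2017-08-31 through 2017-09-11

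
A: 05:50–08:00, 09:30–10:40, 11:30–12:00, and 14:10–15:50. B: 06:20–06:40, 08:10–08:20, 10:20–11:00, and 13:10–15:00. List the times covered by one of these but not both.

05:50-06:20, 06:40-08:00, 08:10-08:20, 09:30-10:20, 10:40-11:00, 11:30-12:00, 13:10-14:10, 15:00-15:50

A \ B = 05:50-06:20, 06:40-08:00, 09:30-10:20, 11:30-12:00, 15:00-15:50.
B \ A = 08:10-08:20, 10:40-11:00, 13:10-14:10.
Union of the two gives the symmetric difference.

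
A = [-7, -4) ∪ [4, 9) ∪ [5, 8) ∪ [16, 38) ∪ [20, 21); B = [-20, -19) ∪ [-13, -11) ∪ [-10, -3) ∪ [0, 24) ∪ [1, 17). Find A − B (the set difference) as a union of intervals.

A, merged: [-7, -4), [4, 9), [16, 38).
B, merged: [-20, -19), [-13, -11), [-10, -3), [0, 24).
[-7, -4): fully covered by B → removed.
[4, 9): fully covered by B → removed.
[16, 38) minus B → [24, 38).

[24, 38)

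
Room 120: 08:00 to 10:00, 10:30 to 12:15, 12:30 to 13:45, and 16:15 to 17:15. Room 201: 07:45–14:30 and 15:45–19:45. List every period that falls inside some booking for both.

08:00–10:00 meets the second set on 08:00–10:00.
10:30–12:15 meets the second set on 10:30–12:15.
12:30–13:45 meets the second set on 12:30–13:45.
16:15–17:15 meets the second set on 16:15–17:15.

08:00–10:00, 10:30–12:15, 12:30–13:45, 16:15–17:15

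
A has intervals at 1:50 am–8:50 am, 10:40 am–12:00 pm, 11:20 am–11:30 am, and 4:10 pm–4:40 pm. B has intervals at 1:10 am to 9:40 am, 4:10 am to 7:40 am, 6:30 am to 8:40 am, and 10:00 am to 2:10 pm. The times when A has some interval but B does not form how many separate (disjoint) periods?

First set merges to 1:50 am-8:50 am, 10:40 am-12:00 pm, 4:10 pm-4:40 pm.
Second set merges to 1:10 am-9:40 am, 10:00 am-2:10 pm.
A \ B = 4:10 pm-4:40 pm.
That is 1 disjoint piece.

1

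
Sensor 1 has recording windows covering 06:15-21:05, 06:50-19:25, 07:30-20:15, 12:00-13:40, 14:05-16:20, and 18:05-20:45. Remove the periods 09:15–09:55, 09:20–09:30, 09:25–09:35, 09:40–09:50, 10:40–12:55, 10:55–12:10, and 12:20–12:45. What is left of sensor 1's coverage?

Merge the first list: 06:15–21:05.
Merge the second list: 09:15–09:55, 10:40–12:55.
06:15–21:05 with B removed leaves 06:15–09:15, 09:55–10:40, 12:55–21:05.

06:15–09:15, 09:55–10:40, 12:55–21:05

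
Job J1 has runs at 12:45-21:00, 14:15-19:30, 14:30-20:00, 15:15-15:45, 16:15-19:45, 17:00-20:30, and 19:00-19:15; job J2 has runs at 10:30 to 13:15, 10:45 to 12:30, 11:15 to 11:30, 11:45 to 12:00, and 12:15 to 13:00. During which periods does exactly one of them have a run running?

A, merged: 12:45–21:00.
B, merged: 10:30–13:15.
A \ B = 13:15–21:00.
B \ A = 10:30–12:45.
Union of the two gives the symmetric difference.

10:30–12:45, 13:15–21:00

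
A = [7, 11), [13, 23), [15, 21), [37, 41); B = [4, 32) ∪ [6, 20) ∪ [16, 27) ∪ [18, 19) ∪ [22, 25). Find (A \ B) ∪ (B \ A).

First set merges to [7, 11), [13, 23), [37, 41).
Second set merges to [4, 32).
Only in the first: [37, 41).
Only in the second: [4, 7), [11, 13), [23, 32).
Together these are the periods covered by exactly one.

[4, 7) ∪ [11, 13) ∪ [23, 32) ∪ [37, 41)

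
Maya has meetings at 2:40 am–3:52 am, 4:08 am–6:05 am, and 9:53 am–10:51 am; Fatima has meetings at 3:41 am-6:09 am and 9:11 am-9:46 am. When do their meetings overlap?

3:41 am–3:52 am, 4:08 am–6:05 am

2:40 am–3:52 am overlaps B on 3:41 am–3:52 am.
4:08 am–6:05 am overlaps B on 4:08 am–6:05 am.
9:53 am–10:51 am falls entirely outside B.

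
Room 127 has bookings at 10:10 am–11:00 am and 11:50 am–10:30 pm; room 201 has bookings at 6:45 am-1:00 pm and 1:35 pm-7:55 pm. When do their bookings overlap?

10:10 am-11:00 am, 11:50 am-1:00 pm, 1:35 pm-7:55 pm

10:10 am-11:00 am overlaps B on 10:10 am-11:00 am.
11:50 am-10:30 pm overlaps B on 11:50 am-1:00 pm, 1:35 pm-7:55 pm.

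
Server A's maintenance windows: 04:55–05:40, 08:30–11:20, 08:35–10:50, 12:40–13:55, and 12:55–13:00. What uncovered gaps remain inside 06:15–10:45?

06:15–08:30

Covered (merged): 04:55–05:40, 08:30–11:20, 12:40–13:55.
Complement within 06:15–10:45: 06:15–08:30.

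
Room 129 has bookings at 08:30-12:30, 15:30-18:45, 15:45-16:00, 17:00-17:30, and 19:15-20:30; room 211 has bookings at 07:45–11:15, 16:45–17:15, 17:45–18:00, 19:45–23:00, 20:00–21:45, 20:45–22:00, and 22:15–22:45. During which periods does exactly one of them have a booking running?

A, merged: 08:30-12:30, 15:30-18:45, 19:15-20:30.
B, merged: 07:45-11:15, 16:45-17:15, 17:45-18:00, 19:45-23:00.
A \ B = 11:15-12:30, 15:30-16:45, 17:15-17:45, 18:00-18:45, 19:15-19:45.
B \ A = 07:45-08:30, 20:30-23:00.
Union of the two gives the symmetric difference.

07:45-08:30, 11:15-12:30, 15:30-16:45, 17:15-17:45, 18:00-18:45, 19:15-19:45, 20:30-23:00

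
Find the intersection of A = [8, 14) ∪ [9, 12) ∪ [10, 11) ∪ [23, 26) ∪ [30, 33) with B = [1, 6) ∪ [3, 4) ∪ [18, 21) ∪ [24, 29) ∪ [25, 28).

[24, 26)

A, merged: [8, 14), [23, 26), [30, 33).
B, merged: [1, 6), [18, 21), [24, 29).
[8, 14): no overlap with the second set.
[23, 26) meets the second set on [24, 26).
[30, 33): no overlap with the second set.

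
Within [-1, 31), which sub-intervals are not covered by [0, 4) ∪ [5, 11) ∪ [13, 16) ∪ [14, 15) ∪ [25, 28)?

[-1, 0) ∪ [4, 5) ∪ [11, 13) ∪ [16, 25) ∪ [28, 31)

After merging, the occupied span is [0, 4), [5, 11), [13, 16), [25, 28).
Gaps within [-1, 31): [-1, 0), [4, 5), [11, 13), [16, 25), [28, 31).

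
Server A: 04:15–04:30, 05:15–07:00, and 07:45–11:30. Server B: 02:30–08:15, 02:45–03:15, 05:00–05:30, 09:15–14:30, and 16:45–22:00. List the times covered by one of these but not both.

02:30–04:15, 04:30–05:15, 07:00–07:45, 08:15–09:15, 11:30–14:30, 16:45–22:00

Second set merges to 02:30–08:15, 09:15–14:30, 16:45–22:00.
A but not B: 08:15–09:15.
B but not A: 02:30–04:15, 04:30–05:15, 07:00–07:45, 11:30–14:30, 16:45–22:00.
Combining gives A △ B.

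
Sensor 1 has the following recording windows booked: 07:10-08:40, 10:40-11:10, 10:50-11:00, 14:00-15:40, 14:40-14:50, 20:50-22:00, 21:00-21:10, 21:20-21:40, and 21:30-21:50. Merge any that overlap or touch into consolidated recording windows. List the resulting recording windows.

07:10–08:40, 10:40–11:10, 14:00–15:40, 20:50–22:00

10:40–11:10 is disjoint → start new block.
10:50–11:00 overlaps/touches 10:40–11:10 → extend to 10:40–11:10.
14:00–15:40 is disjoint → start new block.
14:40–14:50 overlaps/touches 14:00–15:40 → extend to 14:00–15:40.
20:50–22:00 is disjoint → start new block.
21:00–21:10 overlaps/touches 20:50–22:00 → extend to 20:50–22:00.
21:20–21:40 overlaps/touches 20:50–22:00 → extend to 20:50–22:00.
21:30–21:50 overlaps/touches 20:50–22:00 → extend to 20:50–22:00.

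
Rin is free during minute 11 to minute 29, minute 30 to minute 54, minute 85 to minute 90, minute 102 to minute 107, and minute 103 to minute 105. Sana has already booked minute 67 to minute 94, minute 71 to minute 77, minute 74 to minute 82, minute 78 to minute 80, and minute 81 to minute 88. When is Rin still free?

First set merges to minute 11 to minute 29, minute 30 to minute 54, minute 85 to minute 90, minute 102 to minute 107.
Second set merges to minute 67 to minute 94.
minute 11 to minute 29: no B overlap → unchanged.
minute 30 to minute 54: no B overlap → unchanged.
minute 85 to minute 90: fully covered by B → removed.
minute 102 to minute 107: no B overlap → unchanged.

minute 11 to minute 29, minute 30 to minute 54, minute 102 to minute 107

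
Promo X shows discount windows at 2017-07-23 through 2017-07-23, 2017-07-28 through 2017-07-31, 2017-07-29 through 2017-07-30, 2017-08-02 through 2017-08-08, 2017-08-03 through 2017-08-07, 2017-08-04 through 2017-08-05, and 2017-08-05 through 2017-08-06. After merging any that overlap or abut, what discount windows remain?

2017-07-28 through 2017-07-31 is disjoint → start new block.
2017-07-29 through 2017-07-30 overlaps/touches 2017-07-28 through 2017-07-31 → extend to 2017-07-28 through 2017-07-31.
2017-08-02 through 2017-08-08 is disjoint → start new block.
2017-08-03 through 2017-08-07 overlaps/touches 2017-08-02 through 2017-08-08 → extend to 2017-08-02 through 2017-08-08.
2017-08-04 through 2017-08-05 overlaps/touches 2017-08-02 through 2017-08-08 → extend to 2017-08-02 through 2017-08-08.
2017-08-05 through 2017-08-06 overlaps/touches 2017-08-02 through 2017-08-08 → extend to 2017-08-02 through 2017-08-08.

2017-07-23 through 2017-07-23, 2017-07-28 through 2017-07-31, 2017-08-02 through 2017-08-08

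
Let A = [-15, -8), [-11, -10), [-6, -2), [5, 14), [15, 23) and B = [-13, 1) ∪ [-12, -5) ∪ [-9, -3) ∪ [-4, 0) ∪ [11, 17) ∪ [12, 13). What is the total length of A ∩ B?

First set merges to [-15, -8), [-6, -2), [5, 14), [15, 23).
Second set merges to [-13, 1), [11, 17).
A ∩ B = [-13, -8), [-6, -2), [11, 14), [15, 17).
Total: 5 + 4 + 3 + 2 = 14.

14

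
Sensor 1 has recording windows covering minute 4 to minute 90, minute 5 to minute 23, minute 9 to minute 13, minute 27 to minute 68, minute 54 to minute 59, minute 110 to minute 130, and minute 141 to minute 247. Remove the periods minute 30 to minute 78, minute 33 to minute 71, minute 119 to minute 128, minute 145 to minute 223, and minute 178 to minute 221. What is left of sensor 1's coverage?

First set merges to minute 4 to minute 90, minute 110 to minute 130, minute 141 to minute 247.
Second set merges to minute 30 to minute 78, minute 119 to minute 128, minute 145 to minute 223.
minute 4 to minute 90 with B removed leaves minute 4 to minute 30, minute 78 to minute 90.
minute 110 to minute 130 with B removed leaves minute 110 to minute 119, minute 128 to minute 130.
minute 141 to minute 247 with B removed leaves minute 141 to minute 145, minute 223 to minute 247.

minute 4 to minute 30, minute 78 to minute 90, minute 110 to minute 119, minute 128 to minute 130, minute 141 to minute 145, minute 223 to minute 247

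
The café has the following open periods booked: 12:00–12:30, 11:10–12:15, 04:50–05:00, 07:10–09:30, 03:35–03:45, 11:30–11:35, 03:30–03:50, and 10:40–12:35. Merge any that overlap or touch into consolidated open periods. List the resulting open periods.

Sort by start: 03:30–03:50, 03:35–03:45, 04:50–05:00, 07:10–09:30, 10:40–12:35, 11:10–12:15, 11:30–11:35, 12:00–12:30.
03:35–03:45 overlaps/touches 03:30–03:50 → extend to 03:30–03:50.
04:50–05:00 is disjoint → start new block.
07:10–09:30 is disjoint → start new block.
10:40–12:35 is disjoint → start new block.
11:10–12:15 overlaps/touches 10:40–12:35 → extend to 10:40–12:35.
11:30–11:35 overlaps/touches 10:40–12:35 → extend to 10:40–12:35.
12:00–12:30 overlaps/touches 10:40–12:35 → extend to 10:40–12:35.

03:30–03:50, 04:50–05:00, 07:10–09:30, 10:40–12:35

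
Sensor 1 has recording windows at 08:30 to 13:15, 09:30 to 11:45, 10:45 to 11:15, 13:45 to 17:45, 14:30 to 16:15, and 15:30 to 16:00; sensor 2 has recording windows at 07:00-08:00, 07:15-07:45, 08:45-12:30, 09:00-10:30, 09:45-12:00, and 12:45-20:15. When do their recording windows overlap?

First set merges to 08:30-13:15, 13:45-17:45.
Second set merges to 07:00-08:00, 08:45-12:30, 12:45-20:15.
08:30-13:15 meets the second set on 08:45-12:30, 12:45-13:15.
13:45-17:45 meets the second set on 13:45-17:45.

08:45-12:30, 12:45-13:15, 13:45-17:45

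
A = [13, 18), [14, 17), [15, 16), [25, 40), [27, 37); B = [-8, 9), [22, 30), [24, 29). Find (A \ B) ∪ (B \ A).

[-8, 9) ∪ [13, 18) ∪ [22, 25) ∪ [30, 40)

First set merges to [13, 18), [25, 40).
Second set merges to [-8, 9), [22, 30).
A \ B = [13, 18), [30, 40).
B \ A = [-8, 9), [22, 25).
Union of the two gives the symmetric difference.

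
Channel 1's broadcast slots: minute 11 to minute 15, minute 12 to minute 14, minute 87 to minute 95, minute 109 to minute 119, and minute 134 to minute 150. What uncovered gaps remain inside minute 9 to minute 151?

minute 9 to minute 11, minute 15 to minute 87, minute 95 to minute 109, minute 119 to minute 134, minute 150 to minute 151

Covered (merged): minute 11 to minute 15, minute 87 to minute 95, minute 109 to minute 119, minute 134 to minute 150.
Uncovered inside minute 9 to minute 151: minute 9 to minute 11, minute 15 to minute 87, minute 95 to minute 109, minute 119 to minute 134, minute 150 to minute 151.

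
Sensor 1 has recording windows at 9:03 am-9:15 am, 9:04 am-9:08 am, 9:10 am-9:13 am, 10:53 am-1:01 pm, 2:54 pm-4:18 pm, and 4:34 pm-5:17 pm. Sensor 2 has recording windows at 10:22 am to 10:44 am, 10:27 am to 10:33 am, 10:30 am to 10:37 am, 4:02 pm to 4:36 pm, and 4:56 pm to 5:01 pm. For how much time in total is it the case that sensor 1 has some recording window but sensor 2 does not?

A, merged: 9:03 am–9:15 am, 10:53 am–1:01 pm, 2:54 pm–4:18 pm, 4:34 pm–5:17 pm.
B, merged: 10:22 am–10:44 am, 4:02 pm–4:36 pm, 4:56 pm–5:01 pm.
A \ B = 9:03 am–9:15 am, 10:53 am–1:01 pm, 2:54 pm–4:02 pm, 4:36 pm–4:56 pm, 5:01 pm–5:17 pm.
Total: 12 min + 2 h 8 min + 1 h 8 min + 20 min + 16 min = 4 h 4 min.

4 h 4 min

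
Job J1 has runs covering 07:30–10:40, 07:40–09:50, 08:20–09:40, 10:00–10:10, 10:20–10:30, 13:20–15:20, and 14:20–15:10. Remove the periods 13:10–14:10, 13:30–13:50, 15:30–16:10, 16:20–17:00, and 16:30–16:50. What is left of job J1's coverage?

07:30–10:40, 14:10–15:20

First set merges to 07:30–10:40, 13:20–15:20.
Second set merges to 13:10–14:10, 15:30–16:10, 16:20–17:00.
07:30–10:40: no B overlap → unchanged.
13:20–15:20 minus B → 14:10–15:20.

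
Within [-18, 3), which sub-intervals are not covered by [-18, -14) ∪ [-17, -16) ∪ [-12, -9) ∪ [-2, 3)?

[-14, -12) ∪ [-9, -2)

Covered (merged): [-18, -14), [-12, -9), [-2, 3).
Uncovered inside [-18, 3): [-14, -12), [-9, -2).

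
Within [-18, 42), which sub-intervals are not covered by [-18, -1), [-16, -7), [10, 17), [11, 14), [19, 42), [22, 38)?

[-1, 10) ∪ [17, 19)

The merged coverage is [-18, -1), [10, 17), [19, 42).
Uncovered inside [-18, 42): [-1, 10), [17, 19).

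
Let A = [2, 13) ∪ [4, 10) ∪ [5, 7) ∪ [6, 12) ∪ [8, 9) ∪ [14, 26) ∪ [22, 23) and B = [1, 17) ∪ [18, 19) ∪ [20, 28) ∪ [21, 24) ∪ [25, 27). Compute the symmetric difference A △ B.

[1, 2) ∪ [13, 14) ∪ [17, 18) ∪ [19, 20) ∪ [26, 28)

First set merges to [2, 13), [14, 26).
Second set merges to [1, 17), [18, 19), [20, 28).
A but not B: [17, 18), [19, 20).
B but not A: [1, 2), [13, 14), [26, 28).
Combining gives A △ B.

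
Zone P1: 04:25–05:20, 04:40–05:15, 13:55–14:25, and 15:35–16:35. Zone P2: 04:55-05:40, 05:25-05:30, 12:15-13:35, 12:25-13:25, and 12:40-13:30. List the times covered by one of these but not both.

A, merged: 04:25–05:20, 13:55–14:25, 15:35–16:35.
B, merged: 04:55–05:40, 12:15–13:35.
Only in the first: 04:25–04:55, 13:55–14:25, 15:35–16:35.
Only in the second: 05:20–05:40, 12:15–13:35.
Together these are the periods covered by exactly one.

04:25–04:55, 05:20–05:40, 12:15–13:35, 13:55–14:25, 15:35–16:35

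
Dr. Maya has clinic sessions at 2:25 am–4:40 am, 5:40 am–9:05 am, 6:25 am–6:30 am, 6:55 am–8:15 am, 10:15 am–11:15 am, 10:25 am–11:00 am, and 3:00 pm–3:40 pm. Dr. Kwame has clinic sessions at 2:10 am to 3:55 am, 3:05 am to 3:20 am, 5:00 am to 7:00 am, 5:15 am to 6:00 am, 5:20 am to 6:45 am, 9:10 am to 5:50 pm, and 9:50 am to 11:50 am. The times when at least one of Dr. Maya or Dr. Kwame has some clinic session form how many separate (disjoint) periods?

3

Merge the first list: 2:25 am–4:40 am, 5:40 am–9:05 am, 10:15 am–11:15 am, 3:00 pm–3:40 pm.
Merge the second list: 2:10 am–3:55 am, 5:00 am–7:00 am, 9:10 am–5:50 pm.
A ∪ B = 2:10 am–4:40 am, 5:00 am–9:05 am, 9:10 am–5:50 pm.
That is 3 disjoint pieces.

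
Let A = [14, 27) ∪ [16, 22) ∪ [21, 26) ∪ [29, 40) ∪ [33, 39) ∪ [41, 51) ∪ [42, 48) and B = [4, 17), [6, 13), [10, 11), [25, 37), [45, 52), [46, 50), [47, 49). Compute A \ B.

A, merged: [14, 27), [29, 40), [41, 51).
B, merged: [4, 17), [25, 37), [45, 52).
[14, 27) with B removed leaves [17, 25).
[29, 40) with B removed leaves [37, 40).
[41, 51) with B removed leaves [41, 45).

[17, 25) ∪ [37, 40) ∪ [41, 45)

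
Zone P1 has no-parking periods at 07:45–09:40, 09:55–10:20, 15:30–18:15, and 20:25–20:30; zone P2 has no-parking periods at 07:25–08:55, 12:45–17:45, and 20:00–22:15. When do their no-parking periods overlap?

07:45–09:40 meets the second set on 07:45–08:55.
09:55–10:20: no overlap with the second set.
15:30–18:15 meets the second set on 15:30–17:45.
20:25–20:30 meets the second set on 20:25–20:30.

07:45–08:55, 15:30–17:45, 20:25–20:30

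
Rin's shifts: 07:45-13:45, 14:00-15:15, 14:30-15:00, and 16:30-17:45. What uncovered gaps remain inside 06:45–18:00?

Covered (merged): 07:45–13:45, 14:00–15:15, 16:30–17:45.
Complement within 06:45–18:00: 06:45–07:45, 13:45–14:00, 15:15–16:30, 17:45–18:00.

06:45–07:45, 13:45–14:00, 15:15–16:30, 17:45–18:00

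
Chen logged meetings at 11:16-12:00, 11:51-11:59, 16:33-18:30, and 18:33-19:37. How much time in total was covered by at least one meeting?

Merged: 11:16-12:00, 16:33-18:30, 18:33-19:37.
Lengths: 44 min + 1 h 57 min + 1 h 4 min = 3 h 45 min.

3 h 45 min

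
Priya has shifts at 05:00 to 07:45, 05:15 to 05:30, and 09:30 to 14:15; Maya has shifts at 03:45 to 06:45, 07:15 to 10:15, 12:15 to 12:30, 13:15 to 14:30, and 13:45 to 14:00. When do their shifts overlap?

First set merges to 05:00–07:45, 09:30–14:15.
Second set merges to 03:45–06:45, 07:15–10:15, 12:15–12:30, 13:15–14:30.
05:00–07:45 ∩ B → 05:00–06:45, 07:15–07:45.
09:30–14:15 ∩ B → 09:30–10:15, 12:15–12:30, 13:15–14:15.

05:00–06:45, 07:15–07:45, 09:30–10:15, 12:15–12:30, 13:15–14:15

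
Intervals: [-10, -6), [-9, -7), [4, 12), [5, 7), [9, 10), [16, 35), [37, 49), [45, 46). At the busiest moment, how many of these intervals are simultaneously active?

2

Sweep endpoints in order; track running count of active intervals.
Peak of 2 reached at -9.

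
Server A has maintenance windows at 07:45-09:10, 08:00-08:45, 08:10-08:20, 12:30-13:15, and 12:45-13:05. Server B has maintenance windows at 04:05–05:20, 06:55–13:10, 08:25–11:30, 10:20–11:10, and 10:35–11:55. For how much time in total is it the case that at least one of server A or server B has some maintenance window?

7 h 35 min

Merge the first list: 07:45–09:10, 12:30–13:15.
Merge the second list: 04:05–05:20, 06:55–13:10.
A ∪ B = 04:05–05:20, 06:55–13:15.
Total: 1 h 15 min + 6 h 20 min = 7 h 35 min.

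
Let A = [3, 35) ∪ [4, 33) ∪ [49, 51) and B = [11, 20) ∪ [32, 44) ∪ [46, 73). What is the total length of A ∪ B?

68

Merge the first list: [3, 35), [49, 51).
A ∪ B = [3, 44), [46, 73).
Total: 41 + 27 = 68.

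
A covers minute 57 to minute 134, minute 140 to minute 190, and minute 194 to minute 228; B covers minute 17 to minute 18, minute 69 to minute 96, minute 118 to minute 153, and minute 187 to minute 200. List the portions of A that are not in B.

minute 57 to minute 134 with B removed leaves minute 57 to minute 69, minute 96 to minute 118.
minute 140 to minute 190 with B removed leaves minute 153 to minute 187.
minute 194 to minute 228 with B removed leaves minute 200 to minute 228.

minute 57 to minute 69, minute 96 to minute 118, minute 153 to minute 187, minute 200 to minute 228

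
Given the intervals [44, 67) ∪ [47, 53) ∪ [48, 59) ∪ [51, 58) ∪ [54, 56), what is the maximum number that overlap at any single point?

4

Sweep endpoints in order; track running count of active intervals.
Peak of 4 reached at 51.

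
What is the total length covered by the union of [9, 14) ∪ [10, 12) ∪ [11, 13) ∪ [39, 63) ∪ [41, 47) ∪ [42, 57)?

Merged: [9, 14), [39, 63).
Lengths: 5 + 24 = 29.

29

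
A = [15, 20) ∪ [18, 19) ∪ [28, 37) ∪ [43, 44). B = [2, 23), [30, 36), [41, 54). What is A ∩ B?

A, merged: [15, 20), [28, 37), [43, 44).
[15, 20) meets the second set on [15, 20).
[28, 37) meets the second set on [30, 36).
[43, 44) meets the second set on [43, 44).

[15, 20) ∪ [30, 36) ∪ [43, 44)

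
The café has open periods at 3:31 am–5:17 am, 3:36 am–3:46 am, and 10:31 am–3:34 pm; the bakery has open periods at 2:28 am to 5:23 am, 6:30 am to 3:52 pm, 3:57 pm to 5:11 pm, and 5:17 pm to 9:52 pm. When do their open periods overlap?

Merge the first list: 3:31 am–5:17 am, 10:31 am–3:34 pm.
3:31 am–5:17 am ∩ B → 3:31 am–5:17 am.
10:31 am–3:34 pm ∩ B → 10:31 am–3:34 pm.

3:31 am–5:17 am, 10:31 am–3:34 pm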